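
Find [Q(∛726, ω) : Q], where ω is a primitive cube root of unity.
[Q(∛726, ω) : Q] = 6

[Q(∛726):Q] = 3 (min poly x^3 - 726, irreducible since 726 is not a perfect cube). [Q(ω):Q] = 2 (min poly x^2 + x + 1). Since Q(∛726) ⊂ R and ω ∉ R, we have ω ∉ Q(∛726), so x^2 + x + 1 remains irreducible over Q(∛726) and [Q(∛726, ω) : Q(∛726)] = 2. By the tower law, [Q(∛726, ω) : Q] = 3 · 2 = 6. (In fact Q(∛726, ω) is the splitting field of x^3 - 726 over Q.)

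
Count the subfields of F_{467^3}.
F_{467^3} has 2 subfields

The subfields of F_{p^n} are exactly the fields F_{p^d} for d | n (each is the fixed field of the unique index-d subgroup of Gal(F_{p^n}/F_p) ≅ Z/nZ). The divisors of n = 3 are {1, 3}, giving 2 subfields: F_{467^1}, F_{467^3}.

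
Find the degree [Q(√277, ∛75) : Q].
[Q(√277, ∛75) : Q] = 6

Let L = Q(√277, ∛75). Since Q(√277) ⊂ L and [Q(√277):Q] = 2, the tower law gives 2 | [L:Q]. Likewise Q(∛75) ⊂ L with [Q(∛75):Q] = 3 (because 75 is not a perfect cube), so 3 | [L:Q]. As gcd(2,3) = 1, [L:Q] is divisible by 6. Conversely L is generated over Q by √277 and ∛75, so [L:Q] ≤ 2·3 = 6. Therefore [Q(√277, ∛75) : Q] = 6.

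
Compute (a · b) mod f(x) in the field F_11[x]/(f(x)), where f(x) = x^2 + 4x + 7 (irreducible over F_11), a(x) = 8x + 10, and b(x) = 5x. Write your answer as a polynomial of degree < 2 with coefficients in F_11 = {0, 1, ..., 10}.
a · b ≡ 6 (mod f(x))

Multiply in F_11[x]: a(x)·b(x) = (8x + 10)·(5x) = 7x^2 + 6x. This has degree ≥ 2, so divide by f(x) over F_11: 7x^2 + 6x = (7)·(x^2 + 4x + 7) + (6). Hence a·b ≡ 6 (mod f). (F_11[x]/(f) is a field with 11^2 = 121 elements since f is irreducible of degree 2.)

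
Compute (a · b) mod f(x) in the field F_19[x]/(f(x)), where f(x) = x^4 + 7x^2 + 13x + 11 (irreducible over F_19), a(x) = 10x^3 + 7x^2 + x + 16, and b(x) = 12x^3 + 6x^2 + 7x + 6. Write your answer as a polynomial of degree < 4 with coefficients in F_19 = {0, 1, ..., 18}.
a · b ≡ 8x^2 + 14x + 11 (mod f(x))

Multiply in F_19[x]: a(x)·b(x) = (10x^3 + 7x^2 + x + 16)·(12x^3 + 6x^2 + 7x + 6) = 6x^6 + 11x^5 + 10x^4 + 3x^3 + 12x^2 + 4x + 1. This has degree ≥ 4, so divide by f(x) over F_19: 6x^6 + 11x^5 + 10x^4 + 3x^3 + 12x^2 + 4x + 1 = (6x^2 + 11x + 6)·(x^4 + 7x^2 + 13x + 11) + (8x^2 + 14x + 11). Hence a·b ≡ 8x^2 + 14x + 11 (mod f). (F_19[x]/(f) is a field with 19^4 = 130321 elements since f is irreducible of degree 4.)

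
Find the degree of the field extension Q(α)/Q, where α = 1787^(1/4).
[Q(α):Q] = 4

α is a root of x^4 - 1787. By Eisenstein's criterion at the prime p = 1787 (which divides the constant term 1787 but p^2 = 3193369 does not, since 1787 is squarefree), x^4 - 1787 is irreducible over Q. Hence [Q(α):Q] = 4.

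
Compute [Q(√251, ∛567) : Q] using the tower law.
[Q(√251, ∛567) : Q] = 6

Let L = Q(√251, ∛567). Since Q(√251) ⊂ L and [Q(√251):Q] = 2, the tower law gives 2 | [L:Q]. Likewise Q(∛567) ⊂ L with [Q(∛567):Q] = 3 (because 567 is not a perfect cube), so 3 | [L:Q]. As gcd(2,3) = 1, [L:Q] is divisible by 6. Conversely L is generated over Q by √251 and ∛567, so [L:Q] ≤ 2·3 = 6. Therefore [Q(√251, ∛567) : Q] = 6.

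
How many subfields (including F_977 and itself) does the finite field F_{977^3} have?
F_{977^3} has 2 subfields

The subfields of F_{p^n} are exactly the fields F_{p^d} for d | n (each is the fixed field of the unique index-d subgroup of Gal(F_{p^n}/F_p) ≅ Z/nZ). The divisors of n = 3 are {1, 3}, giving 2 subfields: F_{977^1}, F_{977^3}.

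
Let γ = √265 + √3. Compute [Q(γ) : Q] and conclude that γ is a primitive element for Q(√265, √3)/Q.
[Q(γ) : Q] = 4 (equivalently, Q(γ) = Q(√265, √3))

Obviously Q(γ) ⊆ Q(√265, √3), and [Q(√265, √3):Q] = 4 (since 265, 3 are distinct squarefree integers > 1 with 795 not a perfect square). To show equality we compute the minimal polynomial of γ. From γ = √265 + √3: γ^2 = 265 + 2√(795) + 3 = 268 + 2√(795), so γ^2 - 268 = 2√(795); squaring, (γ^2 - 268)^2 = 4·795, i.e. γ^4 - 536γ^2 + 71824 - 3180 = 0, i.e. γ^4 - 536γ^2 + 68644 = 0. So γ is a root of x^4 - 536x^2 + 68644. This polynomial is irreducible over Q: it has no rational root (each ±√265 ± √3 is irrational), and any factorization into two quadratics over Q would force √(795) ∈ Q (pairing opposite roots) or √265, √3 ∈ Q (other pairings), all impossible. Hence [Q(γ):Q] = 4 = [Q(√265, √3):Q], so Q(γ) = Q(√265, √3).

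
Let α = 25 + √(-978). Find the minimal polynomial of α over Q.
m_α(x) = x^2 - 50x + 1603

From α - 25 = √(-978), squaring gives (α - 25)^2 = -978, i.e. α^2 - 50α + 625 = -978, so α^2 - 50α + 1603 = 0. The discriminant of x^2 - 50x + 1603 is (-50)^2 - 4·(1603) = 2500 - 6412 = -3912, and 4·(-978) is not a perfect square in Q since -978 is squarefree and ≠ 1. Hence x^2 - 50x + 1603 is irreducible over Q and is the minimal polynomial of α.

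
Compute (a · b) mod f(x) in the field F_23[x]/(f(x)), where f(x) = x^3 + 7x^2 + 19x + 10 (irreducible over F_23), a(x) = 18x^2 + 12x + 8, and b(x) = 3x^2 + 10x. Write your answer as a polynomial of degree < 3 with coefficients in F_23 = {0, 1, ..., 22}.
a · b ≡ 22x^2 + 19x + 10 (mod f(x))

Multiply in F_23[x]: a(x)·b(x) = (18x^2 + 12x + 8)·(3x^2 + 10x) = 8x^4 + 9x^3 + 6x^2 + 11x. This has degree ≥ 3, so divide by f(x) over F_23: 8x^4 + 9x^3 + 6x^2 + 11x = (8x + 22)·(x^3 + 7x^2 + 19x + 10) + (22x^2 + 19x + 10). Hence a·b ≡ 22x^2 + 19x + 10 (mod f). (F_23[x]/(f) is a field with 23^3 = 12167 elements since f is irreducible of degree 3.)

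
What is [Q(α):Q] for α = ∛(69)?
[Q(α):Q] = 3

The minimal polynomial of α is x^3 - 69, irreducible over Q since 69 is not a perfect cube (so x^3 - 69 has no rational root). Hence [Q(α):Q] = deg(m_α) = 3.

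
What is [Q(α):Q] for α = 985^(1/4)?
[Q(α):Q] = 4

α is a root of x^4 - 985. By Eisenstein's criterion at the prime p = 5 (which divides the constant term 985 but p^2 = 25 does not, since 985 is squarefree), x^4 - 985 is irreducible over Q. Hence [Q(α):Q] = 4.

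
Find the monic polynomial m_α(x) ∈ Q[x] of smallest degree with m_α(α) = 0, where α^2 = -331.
m_α(x) = x^2 + 331

α satisfies α^2 + 331 = 0, so x^2 + 331 annihilates α. Since d = -331 is squarefree and ≠ 1, it is not a perfect square in Q, so x^2 + 331 has no rational root and is therefore irreducible over Q (a degree-2 polynomial over a field is irreducible iff it has no root). Hence m_α(x) = x^2 + 331.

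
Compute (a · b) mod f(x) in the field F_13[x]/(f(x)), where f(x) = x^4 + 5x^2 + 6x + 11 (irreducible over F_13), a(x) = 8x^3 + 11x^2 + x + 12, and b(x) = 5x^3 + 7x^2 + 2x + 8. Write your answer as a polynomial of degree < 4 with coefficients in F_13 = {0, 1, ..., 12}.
a · b ≡ 8x^3 + 7x^2 + 8x + 9 (mod f(x))

Multiply in F_13[x]: a(x)·b(x) = (8x^3 + 11x^2 + x + 12)·(5x^3 + 7x^2 + 2x + 8) = x^6 + 7x^5 + 7x^4 + 10x^3 + 5x^2 + 6x + 5. This has degree ≥ 4, so divide by f(x) over F_13: x^6 + 7x^5 + 7x^4 + 10x^3 + 5x^2 + 6x + 5 = (x^2 + 7x + 2)·(x^4 + 5x^2 + 6x + 11) + (8x^3 + 7x^2 + 8x + 9). Hence a·b ≡ 8x^3 + 7x^2 + 8x + 9 (mod f). (F_13[x]/(f) is a field with 13^4 = 28561 elements since f is irreducible of degree 4.)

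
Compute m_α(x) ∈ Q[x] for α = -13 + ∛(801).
m_α(x) = x^3 + 39x^2 + 507x + 1396

Set β = α + 13 = ∛(801), so β^3 = 801. Then (α + 13)^3 - 801 = 0, i.e. α is a root of g(x) = (x + 13)^3 - 801 = x^3 + 39x^2 + 507x + 1396. Since g(x) = h(x + 13) where h(x) = x^3 - 801, and h is irreducible over Q (because 801 is not a perfect cube, so h has no rational root, and a monic cubic with no rational root is irreducible), g is also irreducible (irreducibility is preserved under the substitution x → x + 13). Hence m_α(x) = x^3 + 39x^2 + 507x + 1396.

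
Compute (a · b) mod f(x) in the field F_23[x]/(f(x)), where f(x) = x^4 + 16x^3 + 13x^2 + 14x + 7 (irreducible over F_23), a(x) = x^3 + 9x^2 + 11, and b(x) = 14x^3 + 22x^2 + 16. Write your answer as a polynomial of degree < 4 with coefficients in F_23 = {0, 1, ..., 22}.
a · b ≡ 18x^3 + 10x^2 + 5x + 16 (mod f(x))

Multiply in F_23[x]: a(x)·b(x) = (x^3 + 9x^2 + 11)·(14x^3 + 22x^2 + 16) = 14x^6 + 10x^5 + 14x^4 + 9x^3 + 18x^2 + 15. This has degree ≥ 4, so divide by f(x) over F_23: 14x^6 + 10x^5 + 14x^4 + 9x^3 + 18x^2 + 15 = (14x^2 + 16x + 13)·(x^4 + 16x^3 + 13x^2 + 14x + 7) + (18x^3 + 10x^2 + 5x + 16). Hence a·b ≡ 18x^3 + 10x^2 + 5x + 16 (mod f). (F_23[x]/(f) is a field with 23^4 = 279841 elements since f is irreducible of degree 4.)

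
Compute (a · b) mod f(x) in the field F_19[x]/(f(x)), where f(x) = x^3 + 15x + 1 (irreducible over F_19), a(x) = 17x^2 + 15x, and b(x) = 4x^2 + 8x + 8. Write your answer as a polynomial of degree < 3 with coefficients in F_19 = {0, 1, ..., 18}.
a · b ≡ 15x^2 + 13 (mod f(x))

Multiply in F_19[x]: a(x)·b(x) = (17x^2 + 15x)·(4x^2 + 8x + 8) = 11x^4 + 6x^3 + 9x^2 + 6x. This has degree ≥ 3, so divide by f(x) over F_19: 11x^4 + 6x^3 + 9x^2 + 6x = (11x + 6)·(x^3 + 15x + 1) + (15x^2 + 13). Hence a·b ≡ 15x^2 + 13 (mod f). (F_19[x]/(f) is a field with 19^3 = 6859 elements since f is irreducible of degree 3.)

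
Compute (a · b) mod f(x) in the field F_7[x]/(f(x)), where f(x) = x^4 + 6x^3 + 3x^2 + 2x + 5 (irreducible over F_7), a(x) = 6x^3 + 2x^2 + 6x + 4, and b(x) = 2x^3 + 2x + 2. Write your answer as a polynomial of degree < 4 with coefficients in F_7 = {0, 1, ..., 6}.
a · b ≡ 5x^3 + 3x^2 + 2x + 2 (mod f(x))

Multiply in F_7[x]: a(x)·b(x) = (6x^3 + 2x^2 + 6x + 4)·(2x^3 + 2x + 2) = 5x^6 + 4x^5 + 3x^4 + 3x^3 + 2x^2 + 6x + 1. This has degree ≥ 4, so divide by f(x) over F_7: 5x^6 + 4x^5 + 3x^4 + 3x^3 + 2x^2 + 6x + 1 = (5x^2 + 2x + 4)·(x^4 + 6x^3 + 3x^2 + 2x + 5) + (5x^3 + 3x^2 + 2x + 2). Hence a·b ≡ 5x^3 + 3x^2 + 2x + 2 (mod f). (F_7[x]/(f) is a field with 7^4 = 2401 elements since f is irreducible of degree 4.)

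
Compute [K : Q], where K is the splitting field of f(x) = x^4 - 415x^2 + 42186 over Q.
[K : Q] = 4

Solving the quadratic in x^2: x^2 = (415 ± √(415^2 - 4·42186))/2 = (415 ± √3481)/2 = (415 ± 59)/2, giving x^2 = 178 or x^2 = 237. So f(x) = (x^2 - 178)(x^2 - 237) and the roots of f are ±√178, ±√237. Hence the splitting field is K = Q(√178, √237). Since 178 and 237 are distinct squarefree integers > 1, their product 42186 is not a perfect square, so √237 ∉ Q(√178). By the tower law [K:Q] = [Q(√178,√237):Q(√178)] · [Q(√178):Q] = 2 · 2 = 4.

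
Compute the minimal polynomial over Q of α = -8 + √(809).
m_α(x) = x^2 + 16x - 745

From α + 8 = √(809), squaring gives (α + 8)^2 = 809, i.e. α^2 + 16α + 64 = 809, so α^2 + 16α - 745 = 0. The discriminant of x^2 + 16x - 745 is (16)^2 - 4·(-745) = 256 + 2980 = 3236, and 4·(809) is not a perfect square in Q since 809 is squarefree and ≠ 1. Hence x^2 + 16x - 745 is irreducible over Q and is the minimal polynomial of α.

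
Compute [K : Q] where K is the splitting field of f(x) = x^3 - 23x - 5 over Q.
[K : Q] = 6

By the rational root test, any rational root of the monic integer polynomial f(x) = x^3 - 23x - 5 must be an integer dividing the constant term -5, i.e. one of ±{1, 5}. Evaluating: f(1) = -27, f(-1) = 17, f(5) = 5, f(-5) = -15; none is 0, so f has no rational root and is therefore irreducible over Q (a cubic with no linear factor over a field is irreducible). For an irreducible cubic, the Galois group is A_3 or S_3 according as the discriminant disc(f) = -4a^3 - 27b^2 = -4·(-23)^3 - 27·(-5)^2 = 47993 is or is not a square in Q. Here disc(f) = 47993 is not a perfect square in Q, so the Galois group of f over Q is not contained in A_3 and must be all of S_3. The splitting field has degree |S_3| = 6 over Q, so [K : Q] = 6.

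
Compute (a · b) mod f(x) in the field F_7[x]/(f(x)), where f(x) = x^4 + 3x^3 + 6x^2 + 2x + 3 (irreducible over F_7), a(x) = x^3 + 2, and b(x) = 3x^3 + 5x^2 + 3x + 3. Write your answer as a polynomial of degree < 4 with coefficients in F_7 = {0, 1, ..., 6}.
a · b ≡ x^3 + 6x^2 + 3x + 1 (mod f(x))

Multiply in F_7[x]: a(x)·b(x) = (x^3 + 2)·(3x^3 + 5x^2 + 3x + 3) = 3x^6 + 5x^5 + 3x^4 + 2x^3 + 3x^2 + 6x + 6. This has degree ≥ 4, so divide by f(x) over F_7: 3x^6 + 5x^5 + 3x^4 + 2x^3 + 3x^2 + 6x + 6 = (3x^2 + 3x + 4)·(x^4 + 3x^3 + 6x^2 + 2x + 3) + (x^3 + 6x^2 + 3x + 1). Hence a·b ≡ x^3 + 6x^2 + 3x + 1 (mod f). (F_7[x]/(f) is a field with 7^4 = 2401 elements since f is irreducible of degree 4.)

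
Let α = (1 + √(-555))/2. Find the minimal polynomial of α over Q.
m_α(x) = x^2 - x + 139

From 2α - 1 = √(-555), squaring gives (2α - 1)^2 = -555, i.e. 4α^2 - 4α + 1 = -555, so α^2 - α + (1 + 555)/4 = 0. Since -555 ≡ 1 (mod 4), (1 + 555)/4 = 139 ∈ Z. The polynomial x^2 - x + 139 has discriminant 1 - 4·(139) = -555, which is not a perfect square in Q (d = -555 is squarefree and ≠ 1), so x^2 - x + 139 is irreducible over Q. It is the minimal polynomial of α.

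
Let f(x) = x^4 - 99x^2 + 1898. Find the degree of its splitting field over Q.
[K : Q] = 4

Solving the quadratic in x^2: x^2 = (99 ± √(99^2 - 4·1898))/2 = (99 ± √2209)/2 = (99 ± 47)/2, giving x^2 = 73 or x^2 = 26. So f(x) = (x^2 - 73)(x^2 - 26) and the roots of f are ±√73, ±√26. Hence the splitting field is K = Q(√73, √26). Since 73 and 26 are distinct squarefree integers > 1, their product 1898 is not a perfect square, so √26 ∉ Q(√73). By the tower law [K:Q] = [Q(√73,√26):Q(√73)] · [Q(√73):Q] = 2 · 2 = 4.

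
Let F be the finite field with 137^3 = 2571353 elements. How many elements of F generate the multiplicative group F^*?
There are φ(2571352) = 995328 primitive elements

F_q^* is cyclic of order q - 1 = 2571352. A cyclic group of order m has exactly φ(m) generators. Here m = 2571352 = 2^3 · 7 · 17 · 37 · 73, so the number of primitive elements is φ(2571352) = 995328.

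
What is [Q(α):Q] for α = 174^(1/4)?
[Q(α):Q] = 4

α is a root of x^4 - 174. By Eisenstein's criterion at the prime p = 2 (which divides the constant term 174 but p^2 = 4 does not, since 174 is squarefree), x^4 - 174 is irreducible over Q. Hence [Q(α):Q] = 4.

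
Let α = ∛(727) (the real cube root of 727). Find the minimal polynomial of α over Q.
m_α(x) = x^3 - 727

α satisfies α^3 = 727, so x^3 - 727 annihilates α. By the rational root test, a rational root p/q (in lowest terms) of x^3 - 727 would satisfy p^3 = 727 q^3, forcing q = 1 and p^3 = 727; but 727 is not a perfect cube, contradiction. A monic cubic over Q with no rational root is irreducible (any nontrivial factorization would include a linear factor). Hence x^3 - 727 is the minimal polynomial of α, and in particular [Q(α):Q] = 3.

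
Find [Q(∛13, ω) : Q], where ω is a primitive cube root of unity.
[Q(∛13, ω) : Q] = 6

[Q(∛13):Q] = 3 (min poly x^3 - 13, irreducible since 13 is not a perfect cube). [Q(ω):Q] = 2 (min poly x^2 + x + 1). Since Q(∛13) ⊂ R and ω ∉ R, we have ω ∉ Q(∛13), so x^2 + x + 1 remains irreducible over Q(∛13) and [Q(∛13, ω) : Q(∛13)] = 2. By the tower law, [Q(∛13, ω) : Q] = 3 · 2 = 6. (In fact Q(∛13, ω) is the splitting field of x^3 - 13 over Q.)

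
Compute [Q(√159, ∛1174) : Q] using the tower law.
[Q(√159, ∛1174) : Q] = 6

Let L = Q(√159, ∛1174). Since Q(√159) ⊂ L and [Q(√159):Q] = 2, the tower law gives 2 | [L:Q]. Likewise Q(∛1174) ⊂ L with [Q(∛1174):Q] = 3 (because 1174 is not a perfect cube), so 3 | [L:Q]. As gcd(2,3) = 1, [L:Q] is divisible by 6. Conversely L is generated over Q by √159 and ∛1174, so [L:Q] ≤ 2·3 = 6. Therefore [Q(√159, ∛1174) : Q] = 6.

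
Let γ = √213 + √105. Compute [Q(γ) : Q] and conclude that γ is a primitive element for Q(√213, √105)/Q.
[Q(γ) : Q] = 4 (equivalently, Q(γ) = Q(√213, √105))

Obviously Q(γ) ⊆ Q(√213, √105), and [Q(√213, √105):Q] = 4 (since 213, 105 are distinct squarefree integers > 1 with 22365 not a perfect square). To show equality we compute the minimal polynomial of γ. From γ = √213 + √105: γ^2 = 213 + 2√(22365) + 105 = 318 + 2√(22365), so γ^2 - 318 = 2√(22365); squaring, (γ^2 - 318)^2 = 4·22365, i.e. γ^4 - 636γ^2 + 101124 - 89460 = 0, i.e. γ^4 - 636γ^2 + 11664 = 0. So γ is a root of x^4 - 636x^2 + 11664. This polynomial is irreducible over Q: it has no rational root (each ±√213 ± √105 is irrational), and any factorization into two quadratics over Q would force √(22365) ∈ Q (pairing opposite roots) or √213, √105 ∈ Q (other pairings), all impossible. Hence [Q(γ):Q] = 4 = [Q(√213, √105):Q], so Q(γ) = Q(√213, √105).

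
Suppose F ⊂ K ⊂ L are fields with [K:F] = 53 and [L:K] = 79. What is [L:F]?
[L:F] = 4187

The tower law says that for any tower of field extensions F ⊂ K ⊂ L with finite degrees, [L:F] = [L:K] · [K:F]. Here this gives [L:F] = 79 · 53 = 4187.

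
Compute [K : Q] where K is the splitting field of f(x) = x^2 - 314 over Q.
[K : Q] = 2

f(x) = x^2 - 314 factors as (x - √314)(x + √314). The splitting field is K = Q(√314). Since 314 is squarefree and > 1, it is not a perfect square, so x^2 - 314 is irreducible over Q and [Q(√314) : Q] = 2. Hence [K : Q] = 2.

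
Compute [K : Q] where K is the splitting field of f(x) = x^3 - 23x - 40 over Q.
[K : Q] = 6

By the rational root test, any rational root of the monic integer polynomial f(x) = x^3 - 23x - 40 must be an integer dividing the constant term -40, i.e. one of ±{1, 2, 4, 5, 8, 10, 20, 40}. Evaluating: f(1) = -62, f(-1) = -18, f(2) = -78, f(-2) = -2, f(4) = -68, f(-4) = -12, f(5) = -30, f(-5) = -50, f(8) = 288, f(-8) = -368, f(10) = 730, f(-10) = -810, f(20) = 7500, f(-20) = -7580, f(40) = 63040, f(-40) = -63120; none is 0, so f has no rational root and is therefore irreducible over Q (a cubic with no linear factor over a field is irreducible). For an irreducible cubic, the Galois group is A_3 or S_3 according as the discriminant disc(f) = -4a^3 - 27b^2 = -4·(-23)^3 - 27·(-40)^2 = 5468 is or is not a square in Q. Here disc(f) = 5468 is not a perfect square in Q, so the Galois group of f over Q is not contained in A_3 and must be all of S_3. The splitting field has degree |S_3| = 6 over Q, so [K : Q] = 6.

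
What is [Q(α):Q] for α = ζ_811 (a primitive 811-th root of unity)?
[Q(α):Q] = 810

The minimal polynomial of ζ_811 over Q is the 811-th cyclotomic polynomial Φ_811(x), which is irreducible over Q and has degree φ(811) = 810. Hence [Q(α):Q] = φ(811) = 810.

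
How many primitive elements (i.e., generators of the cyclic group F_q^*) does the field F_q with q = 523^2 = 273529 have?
There are φ(273528) = 87360 primitive elements

F_q^* is cyclic of order q - 1 = 273528. A cyclic group of order m has exactly φ(m) generators. Here m = 273528 = 2^3 · 3^2 · 29 · 131, so the number of primitive elements is φ(273528) = 87360.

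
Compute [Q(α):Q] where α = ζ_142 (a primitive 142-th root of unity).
[Q(α):Q] = 70

The minimal polynomial of ζ_142 over Q is the 142-th cyclotomic polynomial Φ_142(x), which is irreducible over Q and has degree φ(142) = 70. Hence [Q(α):Q] = φ(142) = 70.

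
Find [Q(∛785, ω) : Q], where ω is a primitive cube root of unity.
[Q(∛785, ω) : Q] = 6

[Q(∛785):Q] = 3 (min poly x^3 - 785, irreducible since 785 is not a perfect cube). [Q(ω):Q] = 2 (min poly x^2 + x + 1). Since Q(∛785) ⊂ R and ω ∉ R, we have ω ∉ Q(∛785), so x^2 + x + 1 remains irreducible over Q(∛785) and [Q(∛785, ω) : Q(∛785)] = 2. By the tower law, [Q(∛785, ω) : Q] = 3 · 2 = 6. (In fact Q(∛785, ω) is the splitting field of x^3 - 785 over Q.)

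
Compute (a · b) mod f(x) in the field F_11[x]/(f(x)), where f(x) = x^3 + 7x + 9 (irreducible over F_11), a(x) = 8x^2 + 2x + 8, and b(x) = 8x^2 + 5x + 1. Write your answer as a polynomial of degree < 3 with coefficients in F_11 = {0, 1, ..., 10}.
a · b ≡ 8x^2 + 9x + 10 (mod f(x))

Multiply in F_11[x]: a(x)·b(x) = (8x^2 + 2x + 8)·(8x^2 + 5x + 1) = 9x^4 + x^3 + 5x^2 + 9x + 8. This has degree ≥ 3, so divide by f(x) over F_11: 9x^4 + x^3 + 5x^2 + 9x + 8 = (9x + 1)·(x^3 + 7x + 9) + (8x^2 + 9x + 10). Hence a·b ≡ 8x^2 + 9x + 10 (mod f). (F_11[x]/(f) is a field with 11^3 = 1331 elements since f is irreducible of degree 3.)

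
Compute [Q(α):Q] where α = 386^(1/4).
[Q(α):Q] = 4

α is a root of x^4 - 386. By Eisenstein's criterion at the prime p = 2 (which divides the constant term 386 but p^2 = 4 does not, since 386 is squarefree), x^4 - 386 is irreducible over Q. Hence [Q(α):Q] = 4.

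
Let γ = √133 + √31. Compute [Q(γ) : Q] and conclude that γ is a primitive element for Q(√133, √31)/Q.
[Q(γ) : Q] = 4 (equivalently, Q(γ) = Q(√133, √31))

Obviously Q(γ) ⊆ Q(√133, √31), and [Q(√133, √31):Q] = 4 (since 133, 31 are distinct squarefree integers > 1 with 4123 not a perfect square). To show equality we compute the minimal polynomial of γ. From γ = √133 + √31: γ^2 = 133 + 2√(4123) + 31 = 164 + 2√(4123), so γ^2 - 164 = 2√(4123); squaring, (γ^2 - 164)^2 = 4·4123, i.e. γ^4 - 328γ^2 + 26896 - 16492 = 0, i.e. γ^4 - 328γ^2 + 10404 = 0. So γ is a root of x^4 - 328x^2 + 10404. This polynomial is irreducible over Q: it has no rational root (each ±√133 ± √31 is irrational), and any factorization into two quadratics over Q would force √(4123) ∈ Q (pairing opposite roots) or √133, √31 ∈ Q (other pairings), all impossible. Hence [Q(γ):Q] = 4 = [Q(√133, √31):Q], so Q(γ) = Q(√133, √31).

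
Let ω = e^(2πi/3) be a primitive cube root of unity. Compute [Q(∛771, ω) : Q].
[Q(∛771, ω) : Q] = 6

[Q(∛771):Q] = 3 (min poly x^3 - 771, irreducible since 771 is not a perfect cube). [Q(ω):Q] = 2 (min poly x^2 + x + 1). Since Q(∛771) ⊂ R and ω ∉ R, we have ω ∉ Q(∛771), so x^2 + x + 1 remains irreducible over Q(∛771) and [Q(∛771, ω) : Q(∛771)] = 2. By the tower law, [Q(∛771, ω) : Q] = 3 · 2 = 6. (In fact Q(∛771, ω) is the splitting field of x^3 - 771 over Q.)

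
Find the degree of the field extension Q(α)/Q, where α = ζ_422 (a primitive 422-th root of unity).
[Q(α):Q] = 210

The minimal polynomial of ζ_422 over Q is the 422-th cyclotomic polynomial Φ_422(x), which is irreducible over Q and has degree φ(422) = 210. Hence [Q(α):Q] = φ(422) = 210.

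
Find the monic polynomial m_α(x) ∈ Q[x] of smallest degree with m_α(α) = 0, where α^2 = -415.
m_α(x) = x^2 + 415

α satisfies α^2 + 415 = 0, so x^2 + 415 annihilates α. Since d = -415 is squarefree and ≠ 1, it is not a perfect square in Q, so x^2 + 415 has no rational root and is therefore irreducible over Q (a degree-2 polynomial over a field is irreducible iff it has no root). Hence m_α(x) = x^2 + 415.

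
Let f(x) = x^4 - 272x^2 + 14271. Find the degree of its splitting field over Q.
[K : Q] = 4

Solving the quadratic in x^2: x^2 = (272 ± √(272^2 - 4·14271))/2 = (272 ± √16900)/2 = (272 ± 130)/2, giving x^2 = 71 or x^2 = 201. So f(x) = (x^2 - 71)(x^2 - 201) and the roots of f are ±√71, ±√201. Hence the splitting field is K = Q(√71, √201). Since 71 and 201 are distinct squarefree integers > 1, their product 14271 is not a perfect square, so √201 ∉ Q(√71). By the tower law [K:Q] = [Q(√71,√201):Q(√71)] · [Q(√71):Q] = 2 · 2 = 4.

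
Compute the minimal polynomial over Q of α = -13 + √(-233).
m_α(x) = x^2 + 26x + 402

From α + 13 = √(-233), squaring gives (α + 13)^2 = -233, i.e. α^2 + 26α + 169 = -233, so α^2 + 26α + 402 = 0. The discriminant of x^2 + 26x + 402 is (26)^2 - 4·(402) = 676 - 1608 = -932, and 4·(-233) is not a perfect square in Q since -233 is squarefree and ≠ 1. Hence x^2 + 26x + 402 is irreducible over Q and is the minimal polynomial of α.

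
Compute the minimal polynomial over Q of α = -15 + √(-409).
m_α(x) = x^2 + 30x + 634

From α + 15 = √(-409), squaring gives (α + 15)^2 = -409, i.e. α^2 + 30α + 225 = -409, so α^2 + 30α + 634 = 0. The discriminant of x^2 + 30x + 634 is (30)^2 - 4·(634) = 900 - 2536 = -1636, and 4·(-409) is not a perfect square in Q since -409 is squarefree and ≠ 1. Hence x^2 + 30x + 634 is irreducible over Q and is the minimal polynomial of α.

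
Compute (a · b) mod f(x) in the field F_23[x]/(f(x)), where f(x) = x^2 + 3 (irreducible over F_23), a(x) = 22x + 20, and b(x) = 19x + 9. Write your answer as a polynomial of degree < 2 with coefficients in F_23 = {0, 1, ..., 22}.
a · b ≡ 3x + 7 (mod f(x))

Multiply in F_23[x]: a(x)·b(x) = (22x + 20)·(19x + 9) = 4x^2 + 3x + 19. This has degree ≥ 2, so divide by f(x) over F_23: 4x^2 + 3x + 19 = (4)·(x^2 + 3) + (3x + 7). Hence a·b ≡ 3x + 7 (mod f). (F_23[x]/(f) is a field with 23^2 = 529 elements since f is irreducible of degree 2.)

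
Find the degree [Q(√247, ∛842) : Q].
[Q(√247, ∛842) : Q] = 6

Let L = Q(√247, ∛842). Since Q(√247) ⊂ L and [Q(√247):Q] = 2, the tower law gives 2 | [L:Q]. Likewise Q(∛842) ⊂ L with [Q(∛842):Q] = 3 (because 842 is not a perfect cube), so 3 | [L:Q]. As gcd(2,3) = 1, [L:Q] is divisible by 6. Conversely L is generated over Q by √247 and ∛842, so [L:Q] ≤ 2·3 = 6. Therefore [Q(√247, ∛842) : Q] = 6.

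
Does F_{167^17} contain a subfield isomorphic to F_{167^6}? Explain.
No: F_{167^6} is not a subfield of F_{167^17}

F_{p^m} embeds in F_{p^n} iff m | n. Here 6 ∤ 17 (since 17 = 2·6 + 5 with remainder 5 ≠ 0), so F_{167^6} is not a subfield of F_{167^17}. Equivalently: if it were, the tower law would give 6 = [F_{167^6}:F_167] dividing [F_{167^17}:F_167] = 17, contradiction.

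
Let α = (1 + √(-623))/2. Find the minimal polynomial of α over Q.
m_α(x) = x^2 - x + 156

From 2α - 1 = √(-623), squaring gives (2α - 1)^2 = -623, i.e. 4α^2 - 4α + 1 = -623, so α^2 - α + (1 + 623)/4 = 0. Since -623 ≡ 1 (mod 4), (1 + 623)/4 = 156 ∈ Z. The polynomial x^2 - x + 156 has discriminant 1 - 4·(156) = -623, which is not a perfect square in Q (d = -623 is squarefree and ≠ 1), so x^2 - x + 156 is irreducible over Q. It is the minimal polynomial of α.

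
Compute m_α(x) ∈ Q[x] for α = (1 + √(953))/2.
m_α(x) = x^2 - x - 238

From 2α - 1 = √(953), squaring gives (2α - 1)^2 = 953, i.e. 4α^2 - 4α + 1 = 953, so α^2 - α + (1 - 953)/4 = 0. Since 953 ≡ 1 (mod 4), (1 - 953)/4 = -238 ∈ Z. The polynomial x^2 - x - 238 has discriminant 1 - 4·(-238) = 953, which is not a perfect square in Q (d = 953 is squarefree and ≠ 1), so x^2 - x - 238 is irreducible over Q. It is the minimal polynomial of α.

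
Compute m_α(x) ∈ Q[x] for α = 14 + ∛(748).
m_α(x) = x^3 - 42x^2 + 588x - 3492

Set β = α - 14 = ∛(748), so β^3 = 748. Then (α - 14)^3 - 748 = 0, i.e. α is a root of g(x) = (x - 14)^3 - 748 = x^3 - 42x^2 + 588x - 3492. Since g(x) = h(x - 14) where h(x) = x^3 - 748, and h is irreducible over Q (because 748 is not a perfect cube, so h has no rational root, and a monic cubic with no rational root is irreducible), g is also irreducible (irreducibility is preserved under the substitution x → x - 14). Hence m_α(x) = x^3 - 42x^2 + 588x - 3492.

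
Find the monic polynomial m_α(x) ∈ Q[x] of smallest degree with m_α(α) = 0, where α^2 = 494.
m_α(x) = x^2 - 494

α satisfies α^2 - 494 = 0, so x^2 - 494 annihilates α. Since d = 494 is squarefree and ≠ 1, it is not a perfect square in Q, so x^2 - 494 has no rational root and is therefore irreducible over Q (a degree-2 polynomial over a field is irreducible iff it has no root). Hence m_α(x) = x^2 - 494.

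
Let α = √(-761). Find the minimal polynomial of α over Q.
m_α(x) = x^2 + 761

α satisfies α^2 + 761 = 0, so x^2 + 761 annihilates α. Since d = -761 is squarefree and ≠ 1, it is not a perfect square in Q, so x^2 + 761 has no rational root and is therefore irreducible over Q (a degree-2 polynomial over a field is irreducible iff it has no root). Hence m_α(x) = x^2 + 761.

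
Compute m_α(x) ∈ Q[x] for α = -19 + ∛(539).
m_α(x) = x^3 + 57x^2 + 1083x + 6320

Set β = α + 19 = ∛(539), so β^3 = 539. Then (α + 19)^3 - 539 = 0, i.e. α is a root of g(x) = (x + 19)^3 - 539 = x^3 + 57x^2 + 1083x + 6320. Since g(x) = h(x + 19) where h(x) = x^3 - 539, and h is irreducible over Q (because 539 is not a perfect cube, so h has no rational root, and a monic cubic with no rational root is irreducible), g is also irreducible (irreducibility is preserved under the substitution x → x + 19). Hence m_α(x) = x^3 + 57x^2 + 1083x + 6320.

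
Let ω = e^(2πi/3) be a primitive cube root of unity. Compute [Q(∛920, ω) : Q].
[Q(∛920, ω) : Q] = 6

[Q(∛920):Q] = 3 (min poly x^3 - 920, irreducible since 920 is not a perfect cube). [Q(ω):Q] = 2 (min poly x^2 + x + 1). Since Q(∛920) ⊂ R and ω ∉ R, we have ω ∉ Q(∛920), so x^2 + x + 1 remains irreducible over Q(∛920) and [Q(∛920, ω) : Q(∛920)] = 2. By the tower law, [Q(∛920, ω) : Q] = 3 · 2 = 6. (In fact Q(∛920, ω) is the splitting field of x^3 - 920 over Q.)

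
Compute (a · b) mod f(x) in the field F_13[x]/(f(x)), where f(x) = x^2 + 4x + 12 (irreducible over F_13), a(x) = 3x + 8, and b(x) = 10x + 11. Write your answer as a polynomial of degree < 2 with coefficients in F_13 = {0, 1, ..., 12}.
a · b ≡ 6x + 1 (mod f(x))

Multiply in F_13[x]: a(x)·b(x) = (3x + 8)·(10x + 11) = 4x^2 + 9x + 10. This has degree ≥ 2, so divide by f(x) over F_13: 4x^2 + 9x + 10 = (4)·(x^2 + 4x + 12) + (6x + 1). Hence a·b ≡ 6x + 1 (mod f). (F_13[x]/(f) is a field with 13^2 = 169 elements since f is irreducible of degree 2.)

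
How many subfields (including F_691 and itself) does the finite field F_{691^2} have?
F_{691^2} has 2 subfields

The subfields of F_{p^n} are exactly the fields F_{p^d} for d | n (each is the fixed field of the unique index-d subgroup of Gal(F_{p^n}/F_p) ≅ Z/nZ). The divisors of n = 2 are {1, 2}, giving 2 subfields: F_{691^1}, F_{691^2}.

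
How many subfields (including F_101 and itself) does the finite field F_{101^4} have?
F_{101^4} has 3 subfields

The subfields of F_{p^n} are exactly the fields F_{p^d} for d | n (each is the fixed field of the unique index-d subgroup of Gal(F_{p^n}/F_p) ≅ Z/nZ). The divisors of n = 4 are {1, 2, 4}, giving 3 subfields: F_{101^1}, F_{101^2}, F_{101^4}.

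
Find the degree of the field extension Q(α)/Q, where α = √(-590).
[Q(α):Q] = 2

[Q(α):Q] equals the degree of the minimal polynomial of α. Here α^2 = -590 and x^2 + 590 is irreducible (d = -590 is squarefree, ≠ 1, hence not a square), so deg(m_α) = 2. Thus [Q(α):Q] = 2.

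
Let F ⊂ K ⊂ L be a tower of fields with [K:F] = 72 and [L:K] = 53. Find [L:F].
[L:F] = 3816

The tower law says that for any tower of field extensions F ⊂ K ⊂ L with finite degrees, [L:F] = [L:K] · [K:F]. Here this gives [L:F] = 53 · 72 = 3816.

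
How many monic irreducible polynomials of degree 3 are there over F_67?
There are 100232 monic irreducible polynomials of degree 3 over F_67

Each element of F_{67^3} that lies in no proper subfield is a root of exactly one monic irreducible of degree 3 over F_67, and each such polynomial has 3 distinct roots in F_{67^3}. By Möbius inversion the count is N_67(3) = (1/3) Σ_{d|3} μ(3/d) · 67^d = (1/3)(μ(3)·67^1 + μ(1)·67^3) = 300696/3 = 100232.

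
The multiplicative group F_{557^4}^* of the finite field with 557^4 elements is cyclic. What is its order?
|F_{557^4}^*| = 96254442000

F_{557^4} has 557^4 = 96254442001 elements; its multiplicative group consists of all nonzero elements, so |F_{557^4}^*| = 96254442001 - 1 = 96254442000. (It is cyclic since any finite subgroup of the multiplicative group of a field is cyclic.)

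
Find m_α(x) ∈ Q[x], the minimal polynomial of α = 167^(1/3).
m_α(x) = x^3 - 167

α satisfies α^3 = 167, so x^3 - 167 annihilates α. By the rational root test, a rational root p/q (in lowest terms) of x^3 - 167 would satisfy p^3 = 167 q^3, forcing q = 1 and p^3 = 167; but 167 is not a perfect cube, contradiction. A monic cubic over Q with no rational root is irreducible (any nontrivial factorization would include a linear factor). Hence x^3 - 167 is the minimal polynomial of α, and in particular [Q(α):Q] = 3.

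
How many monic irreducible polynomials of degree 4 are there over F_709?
There are 63171921270 monic irreducible polynomials of degree 4 over F_709

Each element of F_{709^4} that lies in no proper subfield is a root of exactly one monic irreducible of degree 4 over F_709, and each such polynomial has 4 distinct roots in F_{709^4}. By Möbius inversion the count is N_709(4) = (1/4) Σ_{d|4} μ(4/d) · 709^d = (1/4)(μ(4)·709^1 + μ(2)·709^2 + μ(1)·709^4) = 252687685080/4 = 63171921270.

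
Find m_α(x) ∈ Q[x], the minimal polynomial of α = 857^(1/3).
m_α(x) = x^3 - 857

α satisfies α^3 = 857, so x^3 - 857 annihilates α. By the rational root test, a rational root p/q (in lowest terms) of x^3 - 857 would satisfy p^3 = 857 q^3, forcing q = 1 and p^3 = 857; but 857 is not a perfect cube, contradiction. A monic cubic over Q with no rational root is irreducible (any nontrivial factorization would include a linear factor). Hence x^3 - 857 is the minimal polynomial of α, and in particular [Q(α):Q] = 3.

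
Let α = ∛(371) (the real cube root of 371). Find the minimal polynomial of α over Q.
m_α(x) = x^3 - 371

α satisfies α^3 = 371, so x^3 - 371 annihilates α. By the rational root test, a rational root p/q (in lowest terms) of x^3 - 371 would satisfy p^3 = 371 q^3, forcing q = 1 and p^3 = 371; but 371 is not a perfect cube, contradiction. A monic cubic over Q with no rational root is irreducible (any nontrivial factorization would include a linear factor). Hence x^3 - 371 is the minimal polynomial of α, and in particular [Q(α):Q] = 3.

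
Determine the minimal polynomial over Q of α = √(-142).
m_α(x) = x^2 + 142

α satisfies α^2 + 142 = 0, so x^2 + 142 annihilates α. Since d = -142 is squarefree and ≠ 1, it is not a perfect square in Q, so x^2 + 142 has no rational root and is therefore irreducible over Q (a degree-2 polynomial over a field is irreducible iff it has no root). Hence m_α(x) = x^2 + 142.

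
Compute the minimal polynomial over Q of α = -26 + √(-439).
m_α(x) = x^2 + 52x + 1115

From α + 26 = √(-439), squaring gives (α + 26)^2 = -439, i.e. α^2 + 52α + 676 = -439, so α^2 + 52α + 1115 = 0. The discriminant of x^2 + 52x + 1115 is (52)^2 - 4·(1115) = 2704 - 4460 = -1756, and 4·(-439) is not a perfect square in Q since -439 is squarefree and ≠ 1. Hence x^2 + 52x + 1115 is irreducible over Q and is the minimal polynomial of α.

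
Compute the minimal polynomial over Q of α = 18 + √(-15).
m_α(x) = x^2 - 36x + 339

From α - 18 = √(-15), squaring gives (α - 18)^2 = -15, i.e. α^2 - 36α + 324 = -15, so α^2 - 36α + 339 = 0. The discriminant of x^2 - 36x + 339 is (-36)^2 - 4·(339) = 1296 - 1356 = -60, and 4·(-15) is not a perfect square in Q since -15 is squarefree and ≠ 1. Hence x^2 - 36x + 339 is irreducible over Q and is the minimal polynomial of α.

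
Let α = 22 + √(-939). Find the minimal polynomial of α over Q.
m_α(x) = x^2 - 44x + 1423

From α - 22 = √(-939), squaring gives (α - 22)^2 = -939, i.e. α^2 - 44α + 484 = -939, so α^2 - 44α + 1423 = 0. The discriminant of x^2 - 44x + 1423 is (-44)^2 - 4·(1423) = 1936 - 5692 = -3756, and 4·(-939) is not a perfect square in Q since -939 is squarefree and ≠ 1. Hence x^2 - 44x + 1423 is irreducible over Q and is the minimal polynomial of α.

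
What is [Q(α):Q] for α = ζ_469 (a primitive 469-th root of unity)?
[Q(α):Q] = 396

The minimal polynomial of ζ_469 over Q is the 469-th cyclotomic polynomial Φ_469(x), which is irreducible over Q and has degree φ(469) = 396. Hence [Q(α):Q] = φ(469) = 396.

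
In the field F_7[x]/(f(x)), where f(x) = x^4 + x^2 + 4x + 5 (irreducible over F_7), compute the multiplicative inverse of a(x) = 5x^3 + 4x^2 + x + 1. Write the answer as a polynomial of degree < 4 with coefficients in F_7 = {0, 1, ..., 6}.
a(x)^(-1) ≡ 3x^3 + 2x^2 + 6x + 5 (mod f(x))

Since f is irreducible over F_7, F_7[x]/(f) is a field and a(x) ≠ 0 has an inverse. Apply the extended Euclidean algorithm to f(x) and a(x) in F_7[x]: f(x) = (3x + 6)·a(x) + (2x^2 + 2x + 6);  a(x) = (6x + 3)·(2x^2 + 2x + 6) + (x + 4);  (2x^2 + 2x + 6) = (2x + 1)·(x + 4) + (2). The last nonzero remainder is the constant 2 = gcd(f, a) in F_7. Back-substituting through the division chain expresses 2 = s(x)·a(x) + t(x)·f(x) with s(x) ≡ 6x^3 + 4x^2 + 5x + 3 (mod f), so (6x^3 + 4x^2 + 5x + 3)·a(x) ≡ 2 (mod f). Multiplying by 2^(-1) ≡ 4 in F_7 gives a(x)^(-1) ≡ 4·(6x^3 + 4x^2 + 5x + 3) ≡ 3x^3 + 2x^2 + 6x + 5 (mod f). Check: (5x^3 + 4x^2 + x + 1)·(3x^3 + 2x^2 + 6x + 5) = x^6 + x^5 + 6x^4 + 5x^3 + 4x + 5 ≡ 1 (mod x^4 + x^2 + 4x + 5).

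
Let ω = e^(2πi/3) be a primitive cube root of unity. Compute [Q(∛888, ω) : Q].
[Q(∛888, ω) : Q] = 6

[Q(∛888):Q] = 3 (min poly x^3 - 888, irreducible since 888 is not a perfect cube). [Q(ω):Q] = 2 (min poly x^2 + x + 1). Since Q(∛888) ⊂ R and ω ∉ R, we have ω ∉ Q(∛888), so x^2 + x + 1 remains irreducible over Q(∛888) and [Q(∛888, ω) : Q(∛888)] = 2. By the tower law, [Q(∛888, ω) : Q] = 3 · 2 = 6. (In fact Q(∛888, ω) is the splitting field of x^3 - 888 over Q.)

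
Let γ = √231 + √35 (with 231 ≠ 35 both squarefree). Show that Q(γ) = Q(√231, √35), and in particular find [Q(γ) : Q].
[Q(γ) : Q] = 4 (equivalently, Q(γ) = Q(√231, √35))

Obviously Q(γ) ⊆ Q(√231, √35), and [Q(√231, √35):Q] = 4 (since 231, 35 are distinct squarefree integers > 1 with 8085 not a perfect square). To show equality we compute the minimal polynomial of γ. From γ = √231 + √35: γ^2 = 231 + 2√(8085) + 35 = 266 + 2√(8085), so γ^2 - 266 = 2√(8085); squaring, (γ^2 - 266)^2 = 4·8085, i.e. γ^4 - 532γ^2 + 70756 - 32340 = 0, i.e. γ^4 - 532γ^2 + 38416 = 0. So γ is a root of x^4 - 532x^2 + 38416. This polynomial is irreducible over Q: it has no rational root (each ±√231 ± √35 is irrational), and any factorization into two quadratics over Q would force √(8085) ∈ Q (pairing opposite roots) or √231, √35 ∈ Q (other pairings), all impossible. Hence [Q(γ):Q] = 4 = [Q(√231, √35):Q], so Q(γ) = Q(√231, √35).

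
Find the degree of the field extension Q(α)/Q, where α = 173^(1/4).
[Q(α):Q] = 4

α is a root of x^4 - 173. By Eisenstein's criterion at the prime p = 173 (which divides the constant term 173 but p^2 = 29929 does not, since 173 is squarefree), x^4 - 173 is irreducible over Q. Hence [Q(α):Q] = 4.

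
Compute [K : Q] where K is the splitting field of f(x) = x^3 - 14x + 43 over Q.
[K : Q] = 6

By the rational root test, any rational root of the monic integer polynomial f(x) = x^3 - 14x + 43 must be an integer dividing the constant term 43, i.e. one of ±{1, 43}. Evaluating: f(1) = 30, f(-1) = 56, f(43) = 78948, f(-43) = -78862; none is 0, so f has no rational root and is therefore irreducible over Q (a cubic with no linear factor over a field is irreducible). For an irreducible cubic, the Galois group is A_3 or S_3 according as the discriminant disc(f) = -4a^3 - 27b^2 = -4·(-14)^3 - 27·(43)^2 = -38947 is or is not a square in Q. Here disc(f) = -38947 is not a perfect square in Q, so the Galois group of f over Q is not contained in A_3 and must be all of S_3. The splitting field has degree |S_3| = 6 over Q, so [K : Q] = 6.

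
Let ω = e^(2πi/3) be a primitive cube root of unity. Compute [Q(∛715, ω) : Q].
[Q(∛715, ω) : Q] = 6

[Q(∛715):Q] = 3 (min poly x^3 - 715, irreducible since 715 is not a perfect cube). [Q(ω):Q] = 2 (min poly x^2 + x + 1). Since Q(∛715) ⊂ R and ω ∉ R, we have ω ∉ Q(∛715), so x^2 + x + 1 remains irreducible over Q(∛715) and [Q(∛715, ω) : Q(∛715)] = 2. By the tower law, [Q(∛715, ω) : Q] = 3 · 2 = 6. (In fact Q(∛715, ω) is the splitting field of x^3 - 715 over Q.)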